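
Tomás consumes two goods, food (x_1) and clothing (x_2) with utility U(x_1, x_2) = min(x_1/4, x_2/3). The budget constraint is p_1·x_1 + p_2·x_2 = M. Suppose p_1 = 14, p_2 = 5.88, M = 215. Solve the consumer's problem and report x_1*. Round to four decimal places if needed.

Demand: x_1*(p_1,p_2,M) = 4·M/(4·p_1 + 3·p_2), x_2* = 3·M/(4·p_1 + 3·p_2).
Here 4·14 + 3·5.88 = 73.64, giving x_1* = 11.6784.

x_1* = 11.6784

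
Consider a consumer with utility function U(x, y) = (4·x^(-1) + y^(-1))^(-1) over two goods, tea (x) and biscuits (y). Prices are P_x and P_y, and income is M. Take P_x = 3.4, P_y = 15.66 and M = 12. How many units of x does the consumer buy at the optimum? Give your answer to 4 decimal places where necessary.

MRS = MU_x/MU_y = 4·(y/x)^(2). Set equal to P_x/P_y.
Hence y/x = ((1/4)·P_x/P_y)^(1/(2)), i.e. raised to the 0.5 power.
With the ratio pinned down, the budget gives x* = M/(P_x + P_y·(y/x)) and y* = (y/x)·x*.
Numerically y/x = 0.232977, so x* = 12/(3.4 + 15.66·0.232977) = 1.7025.

x* = 1.7025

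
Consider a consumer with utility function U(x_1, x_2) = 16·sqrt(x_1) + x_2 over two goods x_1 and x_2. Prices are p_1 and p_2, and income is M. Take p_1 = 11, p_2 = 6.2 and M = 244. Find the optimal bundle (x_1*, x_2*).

x_1* = 20.3319, x_2* = 3.2821

Thus x_1* = (8·p_2/p_1)² — independent of M — with the rest of income spent on x_2.
Plugging in: x_1* = (8·6.2/11)² = 20.3319, x_2* = 3.2821.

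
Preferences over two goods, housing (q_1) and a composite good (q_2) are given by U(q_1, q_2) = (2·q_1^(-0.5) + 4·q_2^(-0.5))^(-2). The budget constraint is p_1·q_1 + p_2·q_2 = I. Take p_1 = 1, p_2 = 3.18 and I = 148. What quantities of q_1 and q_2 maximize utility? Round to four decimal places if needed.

q_1* = 44.3867, q_2* = 32.5828

From the CES first-order condition, (1/2)·(q_2/q_1)^(1.5) = p_1/p_2.
Solve for the ratio: q_2/q_1 = [2·p_1/p_2]^(2/3).
Substitute q_2 = (q_2/q_1)·q_1 into the budget: q_1* = I/(p_1 + p_2·(q_2/q_1)).
Numerically q_2/q_1 = 0.734066, so q_1* = 148/(1 + 3.18·0.734066) = 44.3867 and q_2* = 0.734066·44.3867 = 32.5828.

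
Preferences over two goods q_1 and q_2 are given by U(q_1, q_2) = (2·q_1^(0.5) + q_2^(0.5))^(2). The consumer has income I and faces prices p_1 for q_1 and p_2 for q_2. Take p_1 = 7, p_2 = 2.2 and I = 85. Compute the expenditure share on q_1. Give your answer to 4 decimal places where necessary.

share on q_1 = 0.557

From the CES first-order condition, 2·(q_2/q_1)^(0.5) = p_1/p_2.
Solve for the ratio: q_2/q_1 = [(1/2)·p_1/p_2]^(2).
Substitute q_2 = (q_2/q_1)·q_1 into the budget: q_1* = I/(p_1 + p_2·(q_2/q_1)).
Numerically q_2/q_1 = 2.530992, so q_1* = 85/(7 + 2.2·2.530992) = 6.7631 and q_2* = 2.530992·6.7631 = 17.1174.
Expenditure on q_1: 7·6.7631 = 47.3418; share = 0.557.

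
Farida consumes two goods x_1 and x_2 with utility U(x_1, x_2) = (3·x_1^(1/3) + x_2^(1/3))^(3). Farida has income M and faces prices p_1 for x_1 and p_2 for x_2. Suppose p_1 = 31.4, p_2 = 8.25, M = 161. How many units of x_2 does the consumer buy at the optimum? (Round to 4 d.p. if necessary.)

From the CES first-order condition, 3·(x_2/x_1)^(2/3) = p_1/p_2.
Solve for the ratio: x_2/x_1 = [(1/3)·p_1/p_2]^(1.5).
Substitute x_2 = (x_2/x_1)·x_1 into the budget: x_1* = M/(p_1 + p_2·(x_2/x_1)).
Numerically x_2/x_1 = 1.428998, so x_1* = 161/(31.4 + 8.25·1.428998) = 3.7278 and x_2* = 1.428998·3.7278 = 5.327.

x_2* = 5.327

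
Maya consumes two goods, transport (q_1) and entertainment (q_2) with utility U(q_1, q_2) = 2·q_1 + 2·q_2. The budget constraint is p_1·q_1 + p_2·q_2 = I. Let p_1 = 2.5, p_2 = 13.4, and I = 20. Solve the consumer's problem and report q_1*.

q_1* = 8

Perfect substitutes: compare marginal utility per dollar. 2/p_1 vs 2/p_2 → 0.8 vs 0.1493.
q_1 gives more utility per dollar, so spend all income on q_1: q_1* = I/p_1, q_2* = 0.
Numerically: q_1* = 8, q_2* = 0.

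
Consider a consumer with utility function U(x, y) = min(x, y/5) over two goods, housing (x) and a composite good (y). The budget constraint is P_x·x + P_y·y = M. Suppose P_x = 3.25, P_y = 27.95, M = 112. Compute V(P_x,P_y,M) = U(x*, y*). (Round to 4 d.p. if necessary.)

With perfect complements, no substitution: consume in ratio x:y = 1:5.
Budget: P_x·x + P_y·5·x = M, so (P_x + 5·P_y)·x = M.
Demand: x*(P_x,P_y,M) = M/(P_x + 5·P_y), y* = 5·M/(P_x + 5·P_y).
Here 3.25 + 5·27.95 = 143, giving x* = 0.7832 and y* = 3.9161.
Utility at the optimum: U(0.7832, 3.9161) = 0.7832.

V = 0.7832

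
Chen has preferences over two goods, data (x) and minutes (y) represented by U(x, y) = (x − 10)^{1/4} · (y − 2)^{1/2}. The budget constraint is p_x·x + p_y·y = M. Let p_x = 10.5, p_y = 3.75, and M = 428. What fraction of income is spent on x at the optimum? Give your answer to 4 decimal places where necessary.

share on x = 0.491

This is Cobb-Douglas in (x−10, y−2): tangency gives 0.25·p_y·(y−2) = 0.5·p_x·(x−10).
Substituting into the budget: x* = 10 + 1/3·(M − 10·p_x − 2·p_y)/p_x, and y* = 2 + 2/3·(…)/p_y.
Discretionary income = 428 − 10·10.5 − 2·3.75 = 315.5; x* = 10 + 1/3·315.5/10.5 = 20.0159; y* = 2 + 2/3·315.5/3.75 = 58.0889.
Expenditure on x: 10.5·20.0159 = 210.1667; share = 0.491.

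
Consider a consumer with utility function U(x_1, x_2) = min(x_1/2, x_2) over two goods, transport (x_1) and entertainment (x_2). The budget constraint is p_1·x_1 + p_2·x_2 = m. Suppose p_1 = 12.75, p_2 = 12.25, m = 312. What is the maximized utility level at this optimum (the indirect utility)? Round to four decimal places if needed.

Leontief preferences: the optimum is at the kink where x_1/2 = x_2/1, i.e. x_2 = (1/2)·x_1.
Budget: p_1·x_1 + p_2·(1/2)·x_1 = m, so (2·p_1 + p_2)·x_1 = 2·m.
Demand: x_1*(p_1,p_2,m) = 2·m/(2·p_1 + p_2), x_2* = m/(2·p_1 + p_2).
Here 2·12.75 + 12.25 = 37.75, giving x_1* = 16.5298 and x_2* = 8.2649.
Utility at the optimum: U(16.5298, 8.2649) = 8.2649.

V = 8.2649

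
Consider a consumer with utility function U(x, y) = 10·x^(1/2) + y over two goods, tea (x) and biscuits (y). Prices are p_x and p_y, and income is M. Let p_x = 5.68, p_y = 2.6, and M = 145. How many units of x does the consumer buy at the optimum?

x* = 5.2383

MU_x = 5/√x, MU_y = 1. Tangency: 5/√x = p_x/p_y.
Solve: √x = 5·p_y/p_x, so x*(p_x,p_y) = (5·p_y/p_x)², and y* = (M − p_x·x*)/p_y.
Plugging in: x* = (5·2.6/5.68)² = 5.2383.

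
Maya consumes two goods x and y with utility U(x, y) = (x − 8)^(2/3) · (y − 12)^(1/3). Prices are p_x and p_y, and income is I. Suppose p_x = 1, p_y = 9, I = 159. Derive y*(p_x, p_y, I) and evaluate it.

After buying the subsistence bundle (8, 12), a share 2/3 of the remaining income goes to x: x* = 8 + 2/3·(I − 8p_x − 12p_y)/p_x.
Discretionary income = 159 − 8·1 − 12·9 = 43; y* = 12 + 1/3·43/9 = 13.5926.

y* = 13.5926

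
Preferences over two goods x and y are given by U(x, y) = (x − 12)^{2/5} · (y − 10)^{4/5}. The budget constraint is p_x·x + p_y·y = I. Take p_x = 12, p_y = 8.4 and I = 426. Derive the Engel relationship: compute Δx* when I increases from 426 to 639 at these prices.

Δx* = 5.9167

This is Cobb-Douglas in (x−12, y−10): tangency gives 0.4·p_y·(y−10) = 0.8·p_x·(x−12).
After buying the subsistence bundle (12, 10), a share 1/3 of the remaining income goes to x: x* = 12 + 1/3·(I − 12p_x − 10p_y)/p_x.
Discretionary income = 426 − 12·12 − 10·8.4 = 198; x* = 12 + 1/3·198/12 = 17.5.
At I' = 639: x* = 23.4167. Change: 23.4167 − 17.5 = 5.9167.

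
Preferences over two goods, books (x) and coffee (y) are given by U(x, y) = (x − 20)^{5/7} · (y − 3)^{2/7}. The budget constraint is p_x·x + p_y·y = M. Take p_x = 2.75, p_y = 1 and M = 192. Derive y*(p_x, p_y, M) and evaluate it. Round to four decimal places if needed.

y* = 41.2857

MRS = (5/2)·(y−3)/(x−20). Tangency with p_x/p_y gives y−3 = (2/5)·(p_x/p_y)·(x−20).
Substituting into the budget: x* = 20 + 5/7·(M − 20·p_x − 3·p_y)/p_x, and y* = 3 + 2/7·(…)/p_y.
Discretionary income = 192 − 20·2.75 − 3·1 = 134; y* = 3 + 2/7·134/1 = 41.2857.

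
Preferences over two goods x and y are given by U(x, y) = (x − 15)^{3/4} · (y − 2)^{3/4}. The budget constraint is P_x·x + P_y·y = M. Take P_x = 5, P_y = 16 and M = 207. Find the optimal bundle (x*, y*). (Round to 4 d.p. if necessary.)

This is Cobb-Douglas in (x−15, y−2): tangency gives 0.75·P_y·(y−2) = 0.75·P_x·(x−15).
Substituting into the budget: x* = 15 + 0.5·(M − 15·P_x − 2·P_y)/P_x, and y* = 2 + 0.5·(…)/P_y.
Discretionary income = 207 − 15·5 − 2·16 = 100; x* = 15 + 0.5·100/5 = 25; y* = 2 + 0.5·100/16 = 5.125.

x* = 25, y* = 5.125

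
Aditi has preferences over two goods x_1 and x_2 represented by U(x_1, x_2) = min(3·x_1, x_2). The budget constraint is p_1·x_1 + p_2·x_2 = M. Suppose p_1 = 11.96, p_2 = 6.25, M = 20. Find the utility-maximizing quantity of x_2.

With perfect complements, no substitution: consume in ratio x_1:x_2 = 1:3.
Budget: p_1·x_1 + p_2·3·x_1 = M, so (p_1 + 3·p_2)·x_1 = M.
Demand: x_1*(p_1,p_2,M) = M/(p_1 + 3·p_2), x_2* = 3·M/(p_1 + 3·p_2).
Here 11.96 + 3·6.25 = 30.71, giving x_2* = 1.9538.

x_2* = 1.9538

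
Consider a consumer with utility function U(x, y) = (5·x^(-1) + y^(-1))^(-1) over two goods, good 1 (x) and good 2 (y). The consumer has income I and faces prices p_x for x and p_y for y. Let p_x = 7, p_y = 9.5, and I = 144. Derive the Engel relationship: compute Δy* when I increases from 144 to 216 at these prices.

MU_x ∝ 5·x^(-2), MU_y ∝ y^(-2), so MRS = 5·(y/x)^(2) = p_x/p_y.
Hence y/x = ((1/5)·p_x/p_y)^(1/(2)), i.e. raised to the 0.5 power.
With the ratio pinned down, the budget gives x* = I/(p_x + p_y·(y/x)) and y* = (y/x)·x*.
Numerically y/x = 0.383886, so x* = 144/(7 + 9.5·0.383886) = 13.525 and y* = 0.383886·13.525 = 5.1921.
At I' = 216: y* = 7.7881. Change: 7.7881 − 5.1921 = 2.596.

Δy* = 2.596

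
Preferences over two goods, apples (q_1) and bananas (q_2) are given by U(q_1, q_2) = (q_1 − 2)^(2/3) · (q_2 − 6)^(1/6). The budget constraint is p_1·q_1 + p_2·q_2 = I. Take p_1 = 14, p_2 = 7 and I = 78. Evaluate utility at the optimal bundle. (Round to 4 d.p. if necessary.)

After buying the subsistence bundle (2, 6), a share 0.8 of the remaining income goes to q_1: q_1* = 2 + 0.8·(I − 2p_1 − 6p_2)/p_1.
Discretionary income = 78 − 2·14 − 6·7 = 8; q_1* = 2 + 0.8·8/14 = 2.4571; q_2* = 6 + 0.2·8/7 = 6.2286.
Utility at the optimum: U(2.4571, 6.2286) = 0.464.

V = 0.464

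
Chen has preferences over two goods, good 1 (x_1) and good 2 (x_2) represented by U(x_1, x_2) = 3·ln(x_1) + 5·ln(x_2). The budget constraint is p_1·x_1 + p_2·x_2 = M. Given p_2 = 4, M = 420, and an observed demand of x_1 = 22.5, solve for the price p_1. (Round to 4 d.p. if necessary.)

MU_x_1/MU_x_2 = (3·x_2)/(5·x_1); tangency sets this equal to p_1/p_2.
So 3·p_2·x_2 = 5·p_1·x_1; combined with the budget, a share 0.375 of income goes to x_1.
Demand: x_1*(p_1,p_2,M) = 0.375·M/p_1 and x_2* = 0.625·M/p_2.
Set x_1* = 22.5 in the demand function and solve for p_1: p_1 = 7.

p_1 = 7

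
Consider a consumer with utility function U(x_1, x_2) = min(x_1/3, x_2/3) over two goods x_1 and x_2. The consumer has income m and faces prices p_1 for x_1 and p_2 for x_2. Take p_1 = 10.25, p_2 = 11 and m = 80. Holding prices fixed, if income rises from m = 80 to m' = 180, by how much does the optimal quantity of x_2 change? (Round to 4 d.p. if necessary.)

Δx_2* = 4.7059

Here 3·10.25 + 3·11 = 63.75, giving x_2* = 3.7647.
At m' = 180: x_2* = 8.4706. Change: 8.4706 − 3.7647 = 4.7059.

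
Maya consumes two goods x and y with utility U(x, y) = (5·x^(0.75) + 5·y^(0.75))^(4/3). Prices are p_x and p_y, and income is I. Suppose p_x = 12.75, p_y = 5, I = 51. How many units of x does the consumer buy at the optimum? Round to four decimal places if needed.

x* = 0.2275

Substitute y = (y/x)·x into the budget: x* = I/(p_x + p_y·(y/x)).
Numerically y/x = 42.282506, so x* = 51/(12.75 + 5·42.282506) = 0.2275.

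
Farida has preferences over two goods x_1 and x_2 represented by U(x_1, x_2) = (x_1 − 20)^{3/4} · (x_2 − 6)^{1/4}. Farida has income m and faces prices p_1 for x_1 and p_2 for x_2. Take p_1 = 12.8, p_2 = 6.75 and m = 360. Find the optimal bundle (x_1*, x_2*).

MRS = 3·(x_2−6)/(x_1−20). Tangency with p_1/p_2 gives x_2−6 = (1/3)·(p_1/p_2)·(x_1−20).
Substituting into the budget: x_1* = 20 + 0.75·(m − 20·p_1 − 6·p_2)/p_1, and x_2* = 6 + 0.25·(…)/p_2.
Discretionary income = 360 − 20·12.8 − 6·6.75 = 63.5; x_1* = 20 + 0.75·63.5/12.8 = 23.7207; x_2* = 6 + 0.25·63.5/6.75 = 8.3519.

x_1* = 23.7207, x_2* = 8.3519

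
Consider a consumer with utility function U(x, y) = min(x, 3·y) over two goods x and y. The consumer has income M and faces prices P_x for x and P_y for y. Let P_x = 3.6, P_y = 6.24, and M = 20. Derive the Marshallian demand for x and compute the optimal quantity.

x* = 3.5211

With perfect complements, no substitution: consume in ratio x:y = 3:1.
Budget: P_x·x + P_y·(1/3)·x = M, so (3·P_x + P_y)·x = 3·M.
Demand: x*(P_x,P_y,M) = 3·M/(3·P_x + P_y), y* = M/(3·P_x + P_y).
Here 3·3.6 + 6.24 = 17.04, giving x* = 3.5211.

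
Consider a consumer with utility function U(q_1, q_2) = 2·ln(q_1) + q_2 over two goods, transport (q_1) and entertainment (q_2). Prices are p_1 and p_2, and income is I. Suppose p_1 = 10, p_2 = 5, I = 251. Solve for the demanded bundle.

Set MRS = p_1/p_2: (2/q_1)/1 = p_1/p_2.
So q_1*(p_1,p_2) = 2·p_2/p_1, independent of income; and q_2* = (I − 2·p_2)/p_2.
At the given prices: q_1* = 2·5/10 = 1, and q_2* = 48.2.

q_1* = 1, q_2* = 48.2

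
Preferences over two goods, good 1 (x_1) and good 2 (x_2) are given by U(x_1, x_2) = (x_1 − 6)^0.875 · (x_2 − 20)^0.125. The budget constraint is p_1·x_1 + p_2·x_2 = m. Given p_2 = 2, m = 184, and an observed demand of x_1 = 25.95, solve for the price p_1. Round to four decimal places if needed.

Let x_1' = x_1−6, x_2' = x_2−20. MRS = 7·x_2'/x_1' = p_1/p_2.
After buying the subsistence bundle (6, 20), a share 0.875 of the remaining income goes to x_1: x_1* = 6 + 0.875·(m − 6p_1 − 20p_2)/p_1.
Set x_1* = 25.95 in the demand function and solve for p_1: p_1 = 5.

p_1 = 5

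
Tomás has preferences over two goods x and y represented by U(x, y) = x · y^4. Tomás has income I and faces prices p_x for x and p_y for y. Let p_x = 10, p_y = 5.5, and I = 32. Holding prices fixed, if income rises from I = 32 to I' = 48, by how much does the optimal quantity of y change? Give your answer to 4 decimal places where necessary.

Tangency: MRS = (1/4)·y/x = p_x/p_y.
Rearranging, p_y·y = 4·p_x·x. Substituting into the budget gives p_x·x·(1 + 4) = I.
Demand: x*(p_x,p_y,I) = 0.2·I/p_x and y* = 0.8·I/p_y.
At p_x=10, p_y=5.5, I=32: y* = 0.8·32/5.5 = 4.6545.
At I' = 48: y* = 6.9818. Change: 6.9818 − 4.6545 = 2.3273.

Δy* = 2.3273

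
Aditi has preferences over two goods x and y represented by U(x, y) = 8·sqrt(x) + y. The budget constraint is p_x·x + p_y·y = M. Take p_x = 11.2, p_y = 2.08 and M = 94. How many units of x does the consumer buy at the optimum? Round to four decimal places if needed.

x* = 0.5518

Set MRS = p_x/p_y: 4·x^(−1/2) = p_x/p_y.
Solve: √x = 4·p_y/p_x, so x*(p_x,p_y) = (4·p_y/p_x)², and y* = (M − p_x·x*)/p_y.
Plugging in: x* = (4·2.08/11.2)² = 0.5518.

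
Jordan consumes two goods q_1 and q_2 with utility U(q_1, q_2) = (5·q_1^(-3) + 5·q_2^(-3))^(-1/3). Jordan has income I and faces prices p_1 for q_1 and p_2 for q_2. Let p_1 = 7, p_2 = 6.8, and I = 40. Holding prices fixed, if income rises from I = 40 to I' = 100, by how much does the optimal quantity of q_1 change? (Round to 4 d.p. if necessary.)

Δq_1* = 4.3323

From the CES first-order condition, (q_2/q_1)^(4) = p_1/p_2.
Hence q_2/q_1 = (p_1/p_2)^(1/(4)), i.e. raised to the 0.25 power.
With the ratio pinned down, the budget gives q_1* = I/(p_1 + p_2·(q_2/q_1)) and q_2* = (q_2/q_1)·q_1*.
Numerically q_2/q_1 = 1.007273, so q_1* = 40/(7 + 6.8·1.007273) = 2.8882.
At I' = 100: q_1* = 7.2205. Change: 7.2205 − 2.8882 = 4.3323.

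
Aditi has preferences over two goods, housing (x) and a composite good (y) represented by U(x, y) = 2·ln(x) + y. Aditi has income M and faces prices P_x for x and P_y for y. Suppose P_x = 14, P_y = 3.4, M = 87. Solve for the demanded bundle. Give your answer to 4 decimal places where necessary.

Set MRS = P_x/P_y: (2/x)/1 = P_x/P_y.
So x*(P_x,P_y) = 2·P_y/P_x, independent of income; and y* = (M − 2·P_y)/P_y.
At the given prices: x* = 2·3.4/14 = 0.4857, and y* = 23.5882.

x* = 0.4857, y* = 23.5882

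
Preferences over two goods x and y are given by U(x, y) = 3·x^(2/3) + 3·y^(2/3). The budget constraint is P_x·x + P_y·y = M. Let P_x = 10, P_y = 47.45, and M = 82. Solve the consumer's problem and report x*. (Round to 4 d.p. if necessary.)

x* = 7.8513

From the CES first-order condition, (y/x)^(1/3) = P_x/P_y.
Solve for the ratio: y/x = [P_x/P_y]^(3).
Substitute y = (y/x)·x into the budget: x* = M/(P_x + P_y·(y/x)).
Numerically y/x = 0.00936, so x* = 82/(10 + 47.45·0.00936) = 7.8513.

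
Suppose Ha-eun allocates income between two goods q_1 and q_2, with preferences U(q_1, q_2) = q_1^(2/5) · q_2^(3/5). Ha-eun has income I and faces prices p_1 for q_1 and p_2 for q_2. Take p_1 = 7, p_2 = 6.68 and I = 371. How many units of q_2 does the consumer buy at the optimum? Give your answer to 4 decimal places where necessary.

Tangency: MRS = (2/3)·q_2/q_1 = p_1/p_2.
Rearranging, p_2·q_2 = (3/2)·p_1·q_1. Substituting into the budget gives p_1·q_1·(1 + (3/2)) = I.
Demand: q_1*(p_1,p_2,I) = 0.4·I/p_1 and q_2* = 0.6·I/p_2.
At p_1=7, p_2=6.68, I=371: q_2* = 0.6·371/6.68 = 33.3234.

q_2* = 33.3234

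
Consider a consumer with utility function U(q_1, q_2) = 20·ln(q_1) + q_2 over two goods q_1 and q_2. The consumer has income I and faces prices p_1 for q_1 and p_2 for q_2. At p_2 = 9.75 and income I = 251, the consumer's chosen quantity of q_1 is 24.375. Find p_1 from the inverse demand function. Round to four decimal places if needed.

MU_q_1 = 20/q_1, MU_q_2 = 1. Tangency: 20/q_1 = p_1/p_2.
So q_1*(p_1,p_2) = 20·p_2/p_1, independent of income; and q_2* = (I − 20·p_2)/p_2.
Set q_1* = 24.375 in the demand function and solve for p_1: p_1 = 8.

p_1 = 8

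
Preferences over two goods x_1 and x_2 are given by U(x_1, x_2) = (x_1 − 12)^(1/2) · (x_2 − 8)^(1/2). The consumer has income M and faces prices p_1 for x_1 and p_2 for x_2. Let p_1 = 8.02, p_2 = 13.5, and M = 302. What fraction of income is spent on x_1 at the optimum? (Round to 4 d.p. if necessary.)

share on x_1 = 0.4805

MRS = (x_2−8)/(x_1−12). Tangency with p_1/p_2 gives x_2−8 = (p_1/p_2)·(x_1−12).
Substituting into the budget: x_1* = 12 + 0.5·(M − 12·p_1 − 8·p_2)/p_1, and x_2* = 8 + 0.5·(…)/p_2.
Discretionary income = 302 − 12·8.02 − 8·13.5 = 97.76; x_1* = 12 + 0.5·97.76/8.02 = 18.0948; x_2* = 8 + 0.5·97.76/13.5 = 11.6207.
Expenditure on x_1: 8.02·18.0948 = 145.12; share = 0.4805.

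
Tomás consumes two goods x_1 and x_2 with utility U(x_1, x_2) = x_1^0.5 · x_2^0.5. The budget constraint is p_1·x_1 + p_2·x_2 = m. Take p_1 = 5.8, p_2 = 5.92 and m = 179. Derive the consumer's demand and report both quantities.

x_1* = 15.431, x_2* = 15.1182

The MRS is x_2/x_1. Set MRS = p_1/p_2.
Rearranging, p_2·x_2 = p_1·x_1. Substituting into the budget gives p_1·x_1·(1 + 1) = m.
Demand: x_1*(p_1,p_2,m) = 0.5·m/p_1 and x_2* = 0.5·m/p_2.
At p_1=5.8, p_2=5.92, m=179: x_1* = 0.5·179/5.8 = 15.431, x_2* = 15.1182.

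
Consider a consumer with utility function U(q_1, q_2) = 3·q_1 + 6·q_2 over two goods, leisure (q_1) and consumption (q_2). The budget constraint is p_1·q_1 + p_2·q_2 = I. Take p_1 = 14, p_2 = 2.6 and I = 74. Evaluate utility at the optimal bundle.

Linear utility — the consumer picks whichever good has higher MU/price: 3/14 = 0.2143 vs 6/2.6 = 2.3077.
q_2 gives more utility per dollar, so spend all income on q_2: q_2* = I/p_2, q_1* = 0.
Numerically: q_1* = 0, q_2* = 28.4615.
Utility at the optimum: U(0, 28.4615) = 170.7692.

V = 170.7692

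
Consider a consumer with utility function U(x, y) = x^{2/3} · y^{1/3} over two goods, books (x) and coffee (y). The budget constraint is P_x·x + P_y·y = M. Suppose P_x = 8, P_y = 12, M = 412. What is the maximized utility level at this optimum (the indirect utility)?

Demand: x*(P_x,P_y,M) = 2/3·M/P_x and y* = 1/3·M/P_y.
At P_x=8, P_y=12, M=412: x* = 2/3·412/8 = 34.3333, y* = 11.4444.
Utility at the optimum: U(34.3333, 11.4444) = 23.8054.

V = 23.8054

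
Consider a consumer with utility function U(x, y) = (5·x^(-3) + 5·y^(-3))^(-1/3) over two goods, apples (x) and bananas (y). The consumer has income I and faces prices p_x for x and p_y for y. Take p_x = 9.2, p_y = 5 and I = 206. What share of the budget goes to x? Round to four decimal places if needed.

share on x = 0.6124

MU_x ∝ 5·x^(-4), MU_y ∝ 5·y^(-4), so MRS = (y/x)^(4) = p_x/p_y.
Solve for the ratio: y/x = [p_x/p_y]^(0.25).
With the ratio pinned down, the budget gives x* = I/(p_x + p_y·(y/x)) and y* = (y/x)·x*.
Numerically y/x = 1.164674, so x* = 206/(9.2 + 5·1.164674) = 13.712 and y* = 1.164674·13.712 = 15.97.
Expenditure on x: 9.2·13.712 = 126.1501; share = 0.6124.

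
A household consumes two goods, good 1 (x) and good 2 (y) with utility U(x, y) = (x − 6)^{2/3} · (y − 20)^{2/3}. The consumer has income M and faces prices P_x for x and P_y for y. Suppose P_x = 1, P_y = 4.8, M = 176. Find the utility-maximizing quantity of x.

x* = 43

This is Cobb-Douglas in (x−6, y−20): tangency gives 2/3·P_y·(y−20) = 2/3·P_x·(x−6).
Substituting into the budget: x* = 6 + 0.5·(M − 6·P_x − 20·P_y)/P_x, and y* = 20 + 0.5·(…)/P_y.
Discretionary income = 176 − 6·1 − 20·4.8 = 74; x* = 6 + 0.5·74/1 = 43.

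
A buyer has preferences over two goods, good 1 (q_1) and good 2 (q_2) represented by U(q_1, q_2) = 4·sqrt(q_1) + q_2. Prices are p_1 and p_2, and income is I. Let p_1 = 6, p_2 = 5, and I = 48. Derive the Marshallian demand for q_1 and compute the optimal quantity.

q_1* = 2.7778

Set MRS = p_1/p_2: 2·q_1^(−1/2) = p_1/p_2.
Thus q_1* = (2·p_2/p_1)² — independent of I — with the rest of income spent on q_2.
Plugging in: q_1* = (2·5/6)² = 2.7778.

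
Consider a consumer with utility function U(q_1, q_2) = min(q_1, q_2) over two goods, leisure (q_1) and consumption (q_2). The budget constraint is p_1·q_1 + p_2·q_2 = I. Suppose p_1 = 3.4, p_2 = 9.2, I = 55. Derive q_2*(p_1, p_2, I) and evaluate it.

q_2* = 4.3651

Leontief preferences: the optimum is at the kink where q_1/1 = q_2/1, i.e. q_2 = q_1.
Budget: p_1·q_1 + p_2·q_1 = I, so (p_1 + p_2)·q_1 = I.
Demand: q_1*(p_1,p_2,I) = I/(p_1 + p_2), q_2* = I/(p_1 + p_2).
Here 3.4 + 9.2 = 12.6, giving q_2* = 4.3651.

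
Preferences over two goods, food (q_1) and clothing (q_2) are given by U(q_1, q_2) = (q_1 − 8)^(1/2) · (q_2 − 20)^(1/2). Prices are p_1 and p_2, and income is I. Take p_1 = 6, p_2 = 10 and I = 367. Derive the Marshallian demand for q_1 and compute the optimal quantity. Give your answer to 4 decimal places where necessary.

q_1* = 17.9167

Discretionary income = 367 − 8·6 − 20·10 = 119; q_1* = 8 + 0.5·119/6 = 17.9167.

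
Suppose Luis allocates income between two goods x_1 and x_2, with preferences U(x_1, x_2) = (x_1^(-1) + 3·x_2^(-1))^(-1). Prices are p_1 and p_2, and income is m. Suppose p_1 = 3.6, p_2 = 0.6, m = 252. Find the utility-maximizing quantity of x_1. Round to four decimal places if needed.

x_1* = 41.0051

Substitute x_2 = (x_2/x_1)·x_1 into the budget: x_1* = m/(p_1 + p_2·(x_2/x_1)).
Numerically x_2/x_1 = 4.242641, so x_1* = 252/(3.6 + 0.6·4.242641) = 41.0051.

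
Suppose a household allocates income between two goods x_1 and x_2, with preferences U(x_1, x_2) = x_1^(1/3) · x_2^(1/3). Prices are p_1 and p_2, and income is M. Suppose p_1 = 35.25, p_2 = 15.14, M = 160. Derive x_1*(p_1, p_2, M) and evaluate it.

MU_x_1/MU_x_2 = (1/3·x_2)/(1/3·x_1); tangency sets this equal to p_1/p_2.
Rearranging, p_2·x_2 = p_1·x_1. Substituting into the budget gives p_1·x_1·(1 + 1) = M.
Demand: x_1*(p_1,p_2,M) = 0.5·M/p_1 and x_2* = 0.5·M/p_2.
At p_1=35.25, p_2=15.14, M=160: x_1* = 0.5·160/35.25 = 2.2695.

x_1* = 2.2695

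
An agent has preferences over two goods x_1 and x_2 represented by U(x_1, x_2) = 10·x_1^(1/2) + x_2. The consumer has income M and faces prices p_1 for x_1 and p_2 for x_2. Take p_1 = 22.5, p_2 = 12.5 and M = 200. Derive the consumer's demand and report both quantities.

x_1* = 7.716, x_2* = 2.1111

Utility is quasi-linear in x_2; the FOC for x_1 is 5/√x_1 = p_1/p_2.
Solve: √x_1 = 5·p_2/p_1, so x_1*(p_1,p_2) = (5·p_2/p_1)², and x_2* = (M − p_1·x_1*)/p_2.
Plugging in: x_1* = (5·12.5/22.5)² = 7.716, x_2* = 2.1111.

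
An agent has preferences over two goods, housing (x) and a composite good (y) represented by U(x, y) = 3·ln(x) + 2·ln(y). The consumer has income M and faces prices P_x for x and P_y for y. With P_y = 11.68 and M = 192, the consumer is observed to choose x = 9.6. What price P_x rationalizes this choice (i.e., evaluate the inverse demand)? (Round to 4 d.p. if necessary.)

MU_x/MU_y = (3·y)/(2·x); tangency sets this equal to P_x/P_y.
Rearranging, P_y·y = (2/3)·P_x·x. Substituting into the budget gives P_x·x·(1 + (2/3)) = M.
Demand: x*(P_x,P_y,M) = 0.6·M/P_x and y* = 0.4·M/P_y.
Set x* = 9.6 in the demand function and solve for P_x: P_x = 12.

P_x = 12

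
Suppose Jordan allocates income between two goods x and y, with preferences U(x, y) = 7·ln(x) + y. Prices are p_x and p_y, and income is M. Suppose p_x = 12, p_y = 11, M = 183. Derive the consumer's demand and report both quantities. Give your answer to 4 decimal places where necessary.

MU_x = 7/x, MU_y = 1. Tangency: 7/x = p_x/p_y.
So x*(p_x,p_y) = 7·p_y/p_x, independent of income; and y* = (M − 7·p_y)/p_y.
At the given prices: x* = 7·11/12 = 6.4167, and y* = 9.6364.

x* = 6.4167, y* = 9.6364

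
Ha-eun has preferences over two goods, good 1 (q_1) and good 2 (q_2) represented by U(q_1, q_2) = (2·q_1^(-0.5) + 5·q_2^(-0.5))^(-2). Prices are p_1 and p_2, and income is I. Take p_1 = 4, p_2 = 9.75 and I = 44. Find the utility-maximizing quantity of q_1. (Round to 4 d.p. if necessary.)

q_1* = 3.1618

From the CES first-order condition, (2/5)·(q_2/q_1)^(1.5) = p_1/p_2.
Solve for the ratio: q_2/q_1 = [(5/2)·p_1/p_2]^(2/3).
With the ratio pinned down, the budget gives q_1* = I/(p_1 + p_2·(q_2/q_1)) and q_2* = (q_2/q_1)·q_1*.
Numerically q_2/q_1 = 1.017022, so q_1* = 44/(4 + 9.75·1.017022) = 3.1618.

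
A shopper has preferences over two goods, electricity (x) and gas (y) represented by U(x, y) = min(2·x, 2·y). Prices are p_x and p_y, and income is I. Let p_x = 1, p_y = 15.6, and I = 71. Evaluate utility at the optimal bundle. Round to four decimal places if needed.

Leontief preferences: the optimum is at the kink where x/2 = y/2, i.e. y = x.
Budget: p_x·x + p_y·x = I, so (2·p_x + 2·p_y)·x = 2·I.
Demand: x*(p_x,p_y,I) = 2·I/(2·p_x + 2·p_y), y* = 2·I/(2·p_x + 2·p_y).
Here 2·1 + 2·15.6 = 33.2, giving x* = 4.2771 and y* = 4.2771.
Utility at the optimum: U(4.2771, 4.2771) = 8.5542.

V = 8.5542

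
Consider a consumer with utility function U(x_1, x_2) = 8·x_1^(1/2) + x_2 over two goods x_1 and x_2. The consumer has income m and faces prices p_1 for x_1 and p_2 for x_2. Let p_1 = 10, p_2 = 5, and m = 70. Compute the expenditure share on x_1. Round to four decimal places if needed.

share on x_1 = 0.5714

MU_x_1 = 4/√x_1, MU_x_2 = 1. Tangency: 4/√x_1 = p_1/p_2.
Solve: √x_1 = 4·p_2/p_1, so x_1*(p_1,p_2) = (4·p_2/p_1)², and x_2* = (m − p_1·x_1*)/p_2.
Plugging in: x_1* = (4·5/10)² = 4, x_2* = 6.
Expenditure on x_1: 10·4 = 40; share = 0.5714.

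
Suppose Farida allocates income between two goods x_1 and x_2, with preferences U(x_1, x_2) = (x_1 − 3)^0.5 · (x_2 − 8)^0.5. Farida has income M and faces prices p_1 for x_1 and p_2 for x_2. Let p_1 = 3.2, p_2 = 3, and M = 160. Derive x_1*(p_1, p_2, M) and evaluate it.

x_1* = 22.75

Let x_1' = x_1−3, x_2' = x_2−8. MRS = x_2'/x_1' = p_1/p_2.
After buying the subsistence bundle (3, 8), a share 0.5 of the remaining income goes to x_1: x_1* = 3 + 0.5·(M − 3p_1 − 8p_2)/p_1.
Discretionary income = 160 − 3·3.2 − 8·3 = 126.4; x_1* = 3 + 0.5·126.4/3.2 = 22.75.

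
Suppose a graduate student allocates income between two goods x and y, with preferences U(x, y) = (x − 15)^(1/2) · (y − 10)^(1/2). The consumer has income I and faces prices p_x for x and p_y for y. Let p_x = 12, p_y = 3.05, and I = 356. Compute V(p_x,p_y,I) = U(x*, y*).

This is Cobb-Douglas in (x−15, y−10): tangency gives 0.5·p_y·(y−10) = 0.5·p_x·(x−15).
After buying the subsistence bundle (15, 10), a share 0.5 of the remaining income goes to x: x* = 15 + 0.5·(I − 15p_x − 10p_y)/p_x.
Discretionary income = 356 − 15·12 − 10·3.05 = 145.5; x* = 15 + 0.5·145.5/12 = 21.0625; y* = 10 + 0.5·145.5/3.05 = 33.8525.
Utility at the optimum: U(21.0625, 33.8525) = 12.0252.

V = 12.0252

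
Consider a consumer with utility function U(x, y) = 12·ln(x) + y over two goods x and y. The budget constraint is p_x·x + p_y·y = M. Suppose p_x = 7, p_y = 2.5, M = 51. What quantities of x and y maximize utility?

x* = 4.2857, y* = 8.4

Set MRS = p_x/p_y: (12/x)/1 = p_x/p_y.
So x*(p_x,p_y) = 12·p_y/p_x, independent of income; and y* = (M − 12·p_y)/p_y.
At the given prices: x* = 12·2.5/7 = 4.2857, and y* = 8.4.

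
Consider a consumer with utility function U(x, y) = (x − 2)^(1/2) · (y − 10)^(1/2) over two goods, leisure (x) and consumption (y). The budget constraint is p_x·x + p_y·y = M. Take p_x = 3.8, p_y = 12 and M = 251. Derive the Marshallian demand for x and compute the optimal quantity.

Let x' = x−2, y' = y−10. MRS = y'/x' = p_x/p_y.
After buying the subsistence bundle (2, 10), a share 0.5 of the remaining income goes to x: x* = 2 + 0.5·(M − 2p_x − 10p_y)/p_x.
Discretionary income = 251 − 2·3.8 − 10·12 = 123.4; x* = 2 + 0.5·123.4/3.8 = 18.2368.

x* = 18.2368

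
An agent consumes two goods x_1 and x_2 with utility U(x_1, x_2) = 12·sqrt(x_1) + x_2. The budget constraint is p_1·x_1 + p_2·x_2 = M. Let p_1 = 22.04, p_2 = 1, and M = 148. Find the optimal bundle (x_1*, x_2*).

Utility is quasi-linear in x_2; the FOC for x_1 is 6/√x_1 = p_1/p_2.
Thus x_1* = (6·p_2/p_1)² — independent of M — with the rest of income spent on x_2.
Plugging in: x_1* = (6·1/22.04)² = 0.0741, x_2* = 146.3666.

x_1* = 0.0741, x_2* = 146.3666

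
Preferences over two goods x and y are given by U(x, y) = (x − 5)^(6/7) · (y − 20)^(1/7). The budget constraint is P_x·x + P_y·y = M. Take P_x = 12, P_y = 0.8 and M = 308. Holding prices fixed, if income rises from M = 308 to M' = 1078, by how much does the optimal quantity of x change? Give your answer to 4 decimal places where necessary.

Let x' = x−5, y' = y−20. MRS = 6·y'/x' = P_x/P_y.
After buying the subsistence bundle (5, 20), a share 6/7 of the remaining income goes to x: x* = 5 + 6/7·(M − 5P_x − 20P_y)/P_x.
Discretionary income = 308 − 5·12 − 20·0.8 = 232; x* = 5 + 6/7·232/12 = 21.5714.
At M' = 1078: x* = 76.5714. Change: 76.5714 − 21.5714 = 55.

Δx* = 55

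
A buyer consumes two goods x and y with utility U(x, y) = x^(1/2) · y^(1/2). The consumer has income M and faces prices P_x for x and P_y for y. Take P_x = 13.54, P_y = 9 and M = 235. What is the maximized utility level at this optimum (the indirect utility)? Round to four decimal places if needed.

V = 10.6441

Demand: x*(P_x,P_y,M) = 0.5·M/P_x and y* = 0.5·M/P_y.
At P_x=13.54, P_y=9, M=235: x* = 0.5·235/13.54 = 8.678, y* = 13.0556.
Utility at the optimum: U(8.678, 13.0556) = 10.6441.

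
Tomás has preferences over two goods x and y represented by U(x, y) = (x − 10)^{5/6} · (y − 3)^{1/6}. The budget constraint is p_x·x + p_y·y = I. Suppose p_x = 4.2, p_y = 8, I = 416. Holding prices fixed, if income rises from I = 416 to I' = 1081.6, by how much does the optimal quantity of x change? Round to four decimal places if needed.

This is Cobb-Douglas in (x−10, y−3): tangency gives 5/6·p_y·(y−3) = 1/6·p_x·(x−10).
After buying the subsistence bundle (10, 3), a share 5/6 of the remaining income goes to x: x* = 10 + 5/6·(I − 10p_x − 3p_y)/p_x.
Discretionary income = 416 − 10·4.2 − 3·8 = 350; x* = 10 + 5/6·350/4.2 = 79.4444.
At I' = 1081.6: x* = 211.5079. Change: 211.5079 − 79.4444 = 132.0635.

Δx* = 132.0635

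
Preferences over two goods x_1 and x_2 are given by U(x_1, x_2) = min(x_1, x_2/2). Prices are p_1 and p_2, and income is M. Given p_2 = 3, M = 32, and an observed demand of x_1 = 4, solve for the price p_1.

With perfect complements, no substitution: consume in ratio x_1:x_2 = 1:2.
Budget: p_1·x_1 + p_2·2·x_1 = M, so (p_1 + 2·p_2)·x_1 = M.
Demand: x_1*(p_1,p_2,M) = M/(p_1 + 2·p_2), x_2* = 2·M/(p_1 + 2·p_2).
Set x_1* = 4 in the demand function and solve for p_1: p_1 = 2.

p_1 = 2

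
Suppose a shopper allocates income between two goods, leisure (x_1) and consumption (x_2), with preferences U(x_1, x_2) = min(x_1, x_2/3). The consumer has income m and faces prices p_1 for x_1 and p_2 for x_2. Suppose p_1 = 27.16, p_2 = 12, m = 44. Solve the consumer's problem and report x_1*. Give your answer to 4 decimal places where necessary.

With perfect complements, no substitution: consume in ratio x_1:x_2 = 1:3.
Budget: p_1·x_1 + p_2·3·x_1 = m, so (p_1 + 3·p_2)·x_1 = m.
Demand: x_1*(p_1,p_2,m) = m/(p_1 + 3·p_2), x_2* = 3·m/(p_1 + 3·p_2).
Here 27.16 + 3·12 = 63.16, giving x_1* = 0.6966.

x_1* = 0.6966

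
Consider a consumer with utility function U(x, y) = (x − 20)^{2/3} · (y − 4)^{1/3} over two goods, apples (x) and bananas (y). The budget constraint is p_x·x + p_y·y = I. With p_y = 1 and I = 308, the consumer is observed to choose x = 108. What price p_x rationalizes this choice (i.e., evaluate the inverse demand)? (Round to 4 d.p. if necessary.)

p_x = 2

Let x' = x−20, y' = y−4. MRS = 2·y'/x' = p_x/p_y.
Substituting into the budget: x* = 20 + 2/3·(I − 20·p_x − 4·p_y)/p_x, and y* = 4 + 1/3·(…)/p_y.
Set x* = 108 in the demand function and solve for p_x: p_x = 2.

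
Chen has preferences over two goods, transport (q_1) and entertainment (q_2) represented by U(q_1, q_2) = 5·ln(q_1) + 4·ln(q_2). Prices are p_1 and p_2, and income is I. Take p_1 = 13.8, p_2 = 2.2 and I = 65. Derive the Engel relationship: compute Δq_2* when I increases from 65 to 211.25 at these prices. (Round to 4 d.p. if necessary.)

Δq_2* = 29.5455

Tangency: MRS = (5/4)·q_2/q_1 = p_1/p_2.
So 5·p_2·q_2 = 4·p_1·q_1; combined with the budget, a share 5/9 of income goes to q_1.
Demand: q_1*(p_1,p_2,I) = 5/9·I/p_1 and q_2* = 4/9·I/p_2.
At p_1=13.8, p_2=2.2, I=65: q_2* = 4/9·65/2.2 = 13.1313.
At I' = 211.25: q_2* = 42.6768. Change: 42.6768 − 13.1313 = 29.5455.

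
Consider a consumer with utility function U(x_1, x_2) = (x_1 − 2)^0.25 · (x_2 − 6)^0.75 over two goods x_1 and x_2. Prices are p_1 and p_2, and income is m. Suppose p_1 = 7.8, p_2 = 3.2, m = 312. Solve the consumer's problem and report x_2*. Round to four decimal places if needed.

x_2* = 70.9688

This is Cobb-Douglas in (x_1−2, x_2−6): tangency gives 0.25·p_2·(x_2−6) = 0.75·p_1·(x_1−2).
After buying the subsistence bundle (2, 6), a share 0.25 of the remaining income goes to x_1: x_1* = 2 + 0.25·(m − 2p_1 − 6p_2)/p_1.
Discretionary income = 312 − 2·7.8 − 6·3.2 = 277.2; x_2* = 6 + 0.75·277.2/3.2 = 70.9688.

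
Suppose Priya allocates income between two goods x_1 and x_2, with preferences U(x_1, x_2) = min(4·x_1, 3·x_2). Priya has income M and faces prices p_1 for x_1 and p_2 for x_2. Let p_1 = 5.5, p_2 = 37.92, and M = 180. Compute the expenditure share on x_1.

With perfect complements, no substitution: consume in ratio x_1:x_2 = 3:4.
Budget: p_1·x_1 + p_2·(4/3)·x_1 = M, so (3·p_1 + 4·p_2)·x_1 = 3·M.
Demand: x_1*(p_1,p_2,M) = 3·M/(3·p_1 + 4·p_2), x_2* = 4·M/(3·p_1 + 4·p_2).
Here 3·5.5 + 4·37.92 = 168.18, giving x_1* = 3.2108 and x_2* = 4.2811.
Expenditure on x_1: 5.5·3.2108 = 17.6597; share = 0.0981.

share on x_1 = 0.0981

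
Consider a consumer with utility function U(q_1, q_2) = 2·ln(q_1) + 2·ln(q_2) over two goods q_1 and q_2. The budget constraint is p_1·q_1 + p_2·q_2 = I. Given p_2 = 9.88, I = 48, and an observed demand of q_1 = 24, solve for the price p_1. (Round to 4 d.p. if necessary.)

Tangency: MRS = q_2/q_1 = p_1/p_2.
Rearranging, p_2·q_2 = p_1·q_1. Substituting into the budget gives p_1·q_1·(1 + 1) = I.
Demand: q_1*(p_1,p_2,I) = 0.5·I/p_1 and q_2* = 0.5·I/p_2.
Set q_1* = 24 in the demand function and solve for p_1: p_1 = 1.

p_1 = 1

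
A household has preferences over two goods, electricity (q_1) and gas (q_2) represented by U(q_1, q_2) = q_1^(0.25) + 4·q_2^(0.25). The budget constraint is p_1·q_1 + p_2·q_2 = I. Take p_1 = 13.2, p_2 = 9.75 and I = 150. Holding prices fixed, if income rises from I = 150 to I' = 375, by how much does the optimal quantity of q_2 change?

MRS = MU_q_1/MU_q_2 = (1/4)·(q_2/q_1)^(0.75). Set equal to p_1/p_2.
Solve for the ratio: q_2/q_1 = [4·p_1/p_2]^(4/3).
With the ratio pinned down, the budget gives q_1* = I/(p_1 + p_2·(q_2/q_1)) and q_2* = (q_2/q_1)·q_1*.
Numerically q_2/q_1 = 9.509822, so q_1* = 150/(13.2 + 9.75·9.509822) = 1.4162 and q_2* = 9.509822·1.4162 = 13.4674.
At I' = 375: q_2* = 33.6684. Change: 33.6684 − 13.4674 = 20.201.

Δq_2* = 20.201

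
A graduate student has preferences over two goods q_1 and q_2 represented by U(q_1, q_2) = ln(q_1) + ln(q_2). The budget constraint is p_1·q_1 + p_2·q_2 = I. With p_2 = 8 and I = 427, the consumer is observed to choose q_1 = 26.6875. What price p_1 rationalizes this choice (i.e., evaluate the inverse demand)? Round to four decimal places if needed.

MU_q_1/MU_q_2 = (q_2)/(q_1); tangency sets this equal to p_1/p_2.
Rearranging, p_2·q_2 = p_1·q_1. Substituting into the budget gives p_1·q_1·(1 + 1) = I.
Demand: q_1*(p_1,p_2,I) = 0.5·I/p_1 and q_2* = 0.5·I/p_2.
Set q_1* = 26.6875 in the demand function and solve for p_1: p_1 = 8.

p_1 = 8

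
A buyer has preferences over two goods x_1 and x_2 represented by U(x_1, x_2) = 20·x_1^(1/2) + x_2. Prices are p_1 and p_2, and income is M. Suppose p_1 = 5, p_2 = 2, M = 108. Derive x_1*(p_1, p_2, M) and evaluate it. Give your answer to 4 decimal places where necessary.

x_1* = 16

Utility is quasi-linear in x_2; the FOC for x_1 is 10/√x_1 = p_1/p_2.
Thus x_1* = (10·p_2/p_1)² — independent of M — with the rest of income spent on x_2.
Plugging in: x_1* = (10·2/5)² = 16.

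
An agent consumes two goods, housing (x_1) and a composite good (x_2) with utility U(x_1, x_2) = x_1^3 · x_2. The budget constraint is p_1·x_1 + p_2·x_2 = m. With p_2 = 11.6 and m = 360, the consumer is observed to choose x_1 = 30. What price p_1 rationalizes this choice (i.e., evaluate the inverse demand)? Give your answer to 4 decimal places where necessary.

p_1 = 9

The MRS is 3·x_2/x_1. Set MRS = p_1/p_2.
So 3·p_2·x_2 = p_1·x_1; combined with the budget, a share 0.75 of income goes to x_1.
Demand: x_1*(p_1,p_2,m) = 0.75·m/p_1 and x_2* = 0.25·m/p_2.
Set x_1* = 30 in the demand function and solve for p_1: p_1 = 9.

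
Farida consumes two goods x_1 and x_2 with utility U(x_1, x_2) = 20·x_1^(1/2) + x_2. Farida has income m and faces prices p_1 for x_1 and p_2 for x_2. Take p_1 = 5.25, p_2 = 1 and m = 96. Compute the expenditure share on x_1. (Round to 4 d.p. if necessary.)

Set MRS = p_1/p_2: 10·x_1^(−1/2) = p_1/p_2.
Thus x_1* = (10·p_2/p_1)² — independent of m — with the rest of income spent on x_2.
Plugging in: x_1* = (10·1/5.25)² = 3.6281, x_2* = 76.9524.
Expenditure on x_1: 5.25·3.6281 = 19.0476; share = 0.1984.

share on x_1 = 0.1984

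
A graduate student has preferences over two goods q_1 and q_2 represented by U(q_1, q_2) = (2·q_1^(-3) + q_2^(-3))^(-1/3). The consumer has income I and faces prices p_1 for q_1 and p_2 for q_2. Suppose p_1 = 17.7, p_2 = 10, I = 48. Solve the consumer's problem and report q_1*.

q_1* = 1.7519

From the CES first-order condition, 2·(q_2/q_1)^(4) = p_1/p_2.
Hence q_2/q_1 = ((1/2)·p_1/p_2)^(1/(4)), i.e. raised to the 0.25 power.
With the ratio pinned down, the budget gives q_1* = I/(p_1 + p_2·(q_2/q_1)) and q_2* = (q_2/q_1)·q_1*.
Numerically q_2/q_1 = 0.96992, so q_1* = 48/(17.7 + 10·0.96992) = 1.7519.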